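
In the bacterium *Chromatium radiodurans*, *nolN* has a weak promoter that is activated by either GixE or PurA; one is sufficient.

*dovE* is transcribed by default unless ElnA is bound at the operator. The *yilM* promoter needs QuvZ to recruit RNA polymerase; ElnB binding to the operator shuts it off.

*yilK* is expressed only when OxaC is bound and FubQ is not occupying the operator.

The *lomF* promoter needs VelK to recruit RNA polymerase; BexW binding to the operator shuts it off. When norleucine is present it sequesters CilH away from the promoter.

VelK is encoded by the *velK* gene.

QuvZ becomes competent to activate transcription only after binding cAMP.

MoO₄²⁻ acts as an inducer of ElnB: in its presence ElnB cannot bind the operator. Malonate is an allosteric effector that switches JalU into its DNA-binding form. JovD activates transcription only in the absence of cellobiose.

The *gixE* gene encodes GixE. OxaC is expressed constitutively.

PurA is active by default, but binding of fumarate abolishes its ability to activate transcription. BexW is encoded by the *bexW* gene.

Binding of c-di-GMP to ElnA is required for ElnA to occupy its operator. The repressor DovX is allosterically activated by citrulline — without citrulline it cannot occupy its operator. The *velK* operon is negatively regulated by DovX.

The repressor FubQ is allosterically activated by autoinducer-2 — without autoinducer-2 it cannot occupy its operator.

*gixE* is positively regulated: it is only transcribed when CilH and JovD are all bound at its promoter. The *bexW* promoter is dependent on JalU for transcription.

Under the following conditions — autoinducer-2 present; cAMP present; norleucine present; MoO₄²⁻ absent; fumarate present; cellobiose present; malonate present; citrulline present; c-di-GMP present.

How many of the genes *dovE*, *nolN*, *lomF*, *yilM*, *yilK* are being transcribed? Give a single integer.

c-di-GMP is present, so ElnA is active.
With repressor ElnA bound, *dovE* is not transcribed.
→ *dovE* is OFF.
Norleucine is present, so CilH is inactive.
Cellobiose is present, so JovD is inactive.
Required activator CilH is absent, so *gixE* is not transcribed.
So GixE is not produced.
Fumarate is present, so PurA is inactive.
No activator is available at the *nolN* promoter, so *nolN* is not transcribed.
→ *nolN* is OFF.
Citrulline is present, so DovX is active.
With repressor DovX bound, *velK* is not transcribed.
So VelK is not produced.
Malonate is present, so JalU is active.
No repressor is bound and JalU is active, so *bexW* is transcribed.
So BexW is produced and active.
With repressor BexW bound, *lomF* is not transcribed.
→ *lomF* is OFF.
MoO₄²⁻ is absent, so ElnB is active.
cAMP is present, so QuvZ is active.
With repressor ElnB bound, *yilM* is not transcribed.
→ *yilM* is OFF.
OxaC is produced constitutively and is active.
Autoinducer-2 is present, so FubQ is active.
With repressor FubQ bound, *yilK* is not transcribed.
→ *yilK* is OFF.
0 of the 5 genes are transcribed.

0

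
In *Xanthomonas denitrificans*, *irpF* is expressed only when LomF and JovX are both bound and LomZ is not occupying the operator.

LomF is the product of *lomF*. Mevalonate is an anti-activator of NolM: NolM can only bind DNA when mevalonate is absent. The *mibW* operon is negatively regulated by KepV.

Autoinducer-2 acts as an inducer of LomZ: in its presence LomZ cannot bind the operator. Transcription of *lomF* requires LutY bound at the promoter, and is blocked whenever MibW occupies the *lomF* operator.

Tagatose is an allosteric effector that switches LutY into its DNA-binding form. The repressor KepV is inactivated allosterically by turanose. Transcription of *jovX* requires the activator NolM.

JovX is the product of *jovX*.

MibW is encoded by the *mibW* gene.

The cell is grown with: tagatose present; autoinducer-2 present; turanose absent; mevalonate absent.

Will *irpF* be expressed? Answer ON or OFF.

ON

Turanose is absent, so KepV is active.
With repressor KepV bound, *mibW* is not transcribed.
So MibW is not produced.
Tagatose is present, so LutY is active.
No repressor is bound and LutY is active, so *lomF* is transcribed.
So LomF is produced and active.
Autoinducer-2 is present, so LomZ is inactive.
Mevalonate is absent, so NolM is active.
No repressor is bound and NolM is active, so *jovX* is transcribed.
So JovX is produced and active.
No repressor is bound and LomF and JovX are active, so *irpF* is transcribed.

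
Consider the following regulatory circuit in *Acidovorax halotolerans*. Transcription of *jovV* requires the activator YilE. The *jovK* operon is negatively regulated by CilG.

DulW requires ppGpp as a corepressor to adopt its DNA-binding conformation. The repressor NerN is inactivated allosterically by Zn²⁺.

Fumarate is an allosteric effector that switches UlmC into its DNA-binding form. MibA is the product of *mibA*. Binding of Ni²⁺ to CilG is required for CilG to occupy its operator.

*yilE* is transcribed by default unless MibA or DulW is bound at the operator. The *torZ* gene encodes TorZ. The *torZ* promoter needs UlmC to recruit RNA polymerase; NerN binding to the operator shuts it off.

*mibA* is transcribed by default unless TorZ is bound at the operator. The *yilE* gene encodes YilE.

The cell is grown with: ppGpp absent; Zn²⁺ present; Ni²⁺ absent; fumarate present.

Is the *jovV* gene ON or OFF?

ON

Zn²⁺ is present, so NerN is inactive.
Fumarate is present, so UlmC is active.
No repressor is bound and UlmC is active, so *torZ* is transcribed.
So TorZ is produced and active.
With repressor TorZ bound, *mibA* is not transcribed.
So MibA is not produced.
ppGpp is absent, so DulW is inactive.
With no repressor bound, *yilE* is transcribed.
So YilE is produced and active.
No repressor is bound and YilE is active, so *jovV* is transcribed.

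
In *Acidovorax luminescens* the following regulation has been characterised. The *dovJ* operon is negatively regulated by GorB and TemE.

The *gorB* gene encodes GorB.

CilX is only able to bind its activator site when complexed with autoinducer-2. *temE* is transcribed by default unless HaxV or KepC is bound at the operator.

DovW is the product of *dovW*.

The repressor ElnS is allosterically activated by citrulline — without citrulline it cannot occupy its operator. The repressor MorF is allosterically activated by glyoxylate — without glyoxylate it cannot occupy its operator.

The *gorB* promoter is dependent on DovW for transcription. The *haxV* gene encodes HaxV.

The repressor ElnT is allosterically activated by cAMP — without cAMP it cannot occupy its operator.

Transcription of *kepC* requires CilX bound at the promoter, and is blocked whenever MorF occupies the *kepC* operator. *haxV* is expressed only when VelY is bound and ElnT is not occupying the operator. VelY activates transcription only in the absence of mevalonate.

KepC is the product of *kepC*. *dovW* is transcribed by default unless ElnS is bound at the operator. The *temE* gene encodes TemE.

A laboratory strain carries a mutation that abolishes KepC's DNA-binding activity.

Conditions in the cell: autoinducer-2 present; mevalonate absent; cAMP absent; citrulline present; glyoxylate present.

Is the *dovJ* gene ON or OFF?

ON

Citrulline is present, so ElnS is active.
With repressor ElnS bound, *dovW* is not transcribed.
So DovW is not produced.
Required activator DovW is absent, so *gorB* is not transcribed.
So GorB is not produced.
Mevalonate is absent, so VelY is active.
cAMP is absent, so ElnT is inactive.
No repressor is bound and VelY is active, so *haxV* is transcribed.
So HaxV is produced and active.
KepC is non-functional in this strain, so it has no effect.
With repressor HaxV bound, *temE* is not transcribed.
So TemE is not produced.
With no repressor bound, *dovJ* is transcribed.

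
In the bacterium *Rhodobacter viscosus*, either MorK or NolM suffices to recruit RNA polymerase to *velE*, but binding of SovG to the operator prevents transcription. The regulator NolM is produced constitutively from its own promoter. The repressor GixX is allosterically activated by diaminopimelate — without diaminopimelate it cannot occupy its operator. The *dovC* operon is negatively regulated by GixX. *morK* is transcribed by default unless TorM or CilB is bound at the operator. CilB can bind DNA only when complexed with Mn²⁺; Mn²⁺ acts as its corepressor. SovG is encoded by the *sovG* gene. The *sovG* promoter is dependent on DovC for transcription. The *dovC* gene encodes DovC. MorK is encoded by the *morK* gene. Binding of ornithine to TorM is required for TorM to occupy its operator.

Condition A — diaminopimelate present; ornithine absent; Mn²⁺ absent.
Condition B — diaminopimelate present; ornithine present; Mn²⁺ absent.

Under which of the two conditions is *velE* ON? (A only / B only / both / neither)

both

Condition A:
Diaminopimelate is present, so GixX is active.
With repressor GixX bound, *dovC* is not transcribed.
So DovC is not produced.
Required activator DovC is absent, so *sovG* is not transcribed.
So SovG is not produced.
Ornithine is absent, so TorM is inactive.
Mn²⁺ is absent, so CilB is inactive.
With no repressor bound, *morK* is transcribed.
So MorK is produced and active.
NolM is produced constitutively and is active.
Activator MorK is present, so *velE* is transcribed.
→ *velE* is ON in A.
Condition B:
Diaminopimelate is present, so GixX is active.
With repressor GixX bound, *dovC* is not transcribed.
So DovC is not produced.
Required activator DovC is absent, so *sovG* is not transcribed.
So SovG is not produced.
Ornithine is present, so TorM is active.
Mn²⁺ is absent, so CilB is inactive.
With repressor TorM bound, *morK* is not transcribed.
So MorK is not produced.
NolM is produced constitutively and is active.
Activator NolM is present, so *velE* is transcribed.
→ *velE* is ON in B.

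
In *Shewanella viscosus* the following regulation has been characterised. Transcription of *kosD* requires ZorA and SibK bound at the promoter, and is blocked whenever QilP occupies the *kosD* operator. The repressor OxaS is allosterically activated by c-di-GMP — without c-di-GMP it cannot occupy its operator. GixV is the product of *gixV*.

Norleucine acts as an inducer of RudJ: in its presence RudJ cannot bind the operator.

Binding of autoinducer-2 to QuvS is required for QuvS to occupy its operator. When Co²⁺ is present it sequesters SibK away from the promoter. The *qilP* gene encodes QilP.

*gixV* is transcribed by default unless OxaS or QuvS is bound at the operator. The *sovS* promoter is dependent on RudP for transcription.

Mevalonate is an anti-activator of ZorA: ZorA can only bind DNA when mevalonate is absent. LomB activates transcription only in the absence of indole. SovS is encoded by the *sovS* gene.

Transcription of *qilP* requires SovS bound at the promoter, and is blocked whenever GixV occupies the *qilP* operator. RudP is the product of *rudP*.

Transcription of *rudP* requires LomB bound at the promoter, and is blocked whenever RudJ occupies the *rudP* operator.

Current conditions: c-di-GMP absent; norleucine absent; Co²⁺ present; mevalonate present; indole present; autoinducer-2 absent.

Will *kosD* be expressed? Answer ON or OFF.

Mevalonate is present, so ZorA is inactive.
c-di-GMP is absent, so OxaS is inactive.
Autoinducer-2 is absent, so QuvS is inactive.
With no repressor bound, *gixV* is transcribed.
So GixV is produced and active.
Indole is present, so LomB is inactive.
Norleucine is absent, so RudJ is active.
With repressor RudJ bound, *rudP* is not transcribed.
So RudP is not produced.
Required activator RudP is absent, so *sovS* is not transcribed.
So SovS is not produced.
With repressor GixV bound, *qilP* is not transcribed.
So QilP is not produced.
Co²⁺ is present, so SibK is inactive.
Required activator ZorA is absent, so *kosD* is not transcribed.

OFF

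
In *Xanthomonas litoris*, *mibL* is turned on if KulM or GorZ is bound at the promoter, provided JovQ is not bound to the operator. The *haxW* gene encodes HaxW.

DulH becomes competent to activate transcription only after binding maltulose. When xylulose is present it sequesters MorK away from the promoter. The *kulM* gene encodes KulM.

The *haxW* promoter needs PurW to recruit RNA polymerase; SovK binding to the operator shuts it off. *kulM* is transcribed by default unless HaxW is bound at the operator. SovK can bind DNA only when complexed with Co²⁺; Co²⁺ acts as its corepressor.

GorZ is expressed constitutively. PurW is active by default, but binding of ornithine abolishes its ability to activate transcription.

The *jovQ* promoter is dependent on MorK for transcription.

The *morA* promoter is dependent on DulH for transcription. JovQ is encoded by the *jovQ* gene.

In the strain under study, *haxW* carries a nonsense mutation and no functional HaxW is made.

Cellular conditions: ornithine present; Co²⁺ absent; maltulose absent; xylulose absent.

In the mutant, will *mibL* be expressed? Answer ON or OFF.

OFF

HaxW is non-functional in this strain, so it has no effect.
With no repressor bound, *kulM* is transcribed.
So KulM is produced and active.
Xylulose is absent, so MorK is active.
No repressor is bound and MorK is active, so *jovQ* is transcribed.
So JovQ is produced and active.
GorZ is produced constitutively and is active.
With repressor JovQ bound, *mibL* is not transcribed.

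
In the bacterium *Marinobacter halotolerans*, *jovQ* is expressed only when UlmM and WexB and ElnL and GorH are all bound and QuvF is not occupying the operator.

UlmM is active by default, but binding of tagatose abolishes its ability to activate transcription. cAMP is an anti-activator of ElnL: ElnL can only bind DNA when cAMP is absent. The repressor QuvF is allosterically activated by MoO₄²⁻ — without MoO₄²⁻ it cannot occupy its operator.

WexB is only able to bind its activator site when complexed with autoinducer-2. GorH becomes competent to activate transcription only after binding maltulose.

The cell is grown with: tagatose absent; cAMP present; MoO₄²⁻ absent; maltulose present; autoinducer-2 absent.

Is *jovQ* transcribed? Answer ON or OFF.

Tagatose is absent, so UlmM is active.
Autoinducer-2 is absent, so WexB is inactive.
cAMP is present, so ElnL is inactive.
Maltulose is present, so GorH is active.
MoO₄²⁻ is absent, so QuvF is inactive.
Required activator WexB is absent, so *jovQ* is not transcribed.

OFF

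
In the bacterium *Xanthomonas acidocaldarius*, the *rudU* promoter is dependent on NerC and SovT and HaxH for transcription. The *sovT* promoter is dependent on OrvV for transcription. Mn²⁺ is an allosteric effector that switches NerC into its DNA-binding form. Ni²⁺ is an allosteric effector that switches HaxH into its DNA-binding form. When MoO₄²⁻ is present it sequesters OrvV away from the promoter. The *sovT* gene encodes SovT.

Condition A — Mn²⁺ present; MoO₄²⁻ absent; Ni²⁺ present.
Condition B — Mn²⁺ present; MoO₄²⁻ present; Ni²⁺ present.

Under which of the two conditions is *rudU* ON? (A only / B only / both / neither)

Condition A:
Mn²⁺ is present, so NerC is active.
MoO₄²⁻ is absent, so OrvV is active.
No repressor is bound and OrvV is active, so *sovT* is transcribed.
So SovT is produced and active.
Ni²⁺ is present, so HaxH is active.
No repressor is bound and NerC and SovT and HaxH are active, so *rudU* is transcribed.
→ *rudU* is ON in A.
Condition B:
Mn²⁺ is present, so NerC is active.
MoO₄²⁻ is present, so OrvV is inactive.
Required activator OrvV is absent, so *sovT* is not transcribed.
So SovT is not produced.
Ni²⁺ is present, so HaxH is active.
Required activator SovT is absent, so *rudU* is not transcribed.
→ *rudU* is OFF in B.

A only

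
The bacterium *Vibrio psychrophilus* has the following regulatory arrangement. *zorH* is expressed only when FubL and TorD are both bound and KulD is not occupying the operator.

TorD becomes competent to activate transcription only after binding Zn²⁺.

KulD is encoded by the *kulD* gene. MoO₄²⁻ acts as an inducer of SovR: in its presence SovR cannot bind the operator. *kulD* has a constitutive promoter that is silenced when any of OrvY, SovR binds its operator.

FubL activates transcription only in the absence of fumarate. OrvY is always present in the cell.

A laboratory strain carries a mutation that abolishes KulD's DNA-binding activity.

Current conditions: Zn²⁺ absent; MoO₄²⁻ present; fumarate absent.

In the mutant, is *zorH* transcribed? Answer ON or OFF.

OFF

Fumarate is absent, so FubL is active.
Zn²⁺ is absent, so TorD is inactive.
KulD is non-functional in this strain, so it has no effect.
Required activator TorD is absent, so *zorH* is not transcribed.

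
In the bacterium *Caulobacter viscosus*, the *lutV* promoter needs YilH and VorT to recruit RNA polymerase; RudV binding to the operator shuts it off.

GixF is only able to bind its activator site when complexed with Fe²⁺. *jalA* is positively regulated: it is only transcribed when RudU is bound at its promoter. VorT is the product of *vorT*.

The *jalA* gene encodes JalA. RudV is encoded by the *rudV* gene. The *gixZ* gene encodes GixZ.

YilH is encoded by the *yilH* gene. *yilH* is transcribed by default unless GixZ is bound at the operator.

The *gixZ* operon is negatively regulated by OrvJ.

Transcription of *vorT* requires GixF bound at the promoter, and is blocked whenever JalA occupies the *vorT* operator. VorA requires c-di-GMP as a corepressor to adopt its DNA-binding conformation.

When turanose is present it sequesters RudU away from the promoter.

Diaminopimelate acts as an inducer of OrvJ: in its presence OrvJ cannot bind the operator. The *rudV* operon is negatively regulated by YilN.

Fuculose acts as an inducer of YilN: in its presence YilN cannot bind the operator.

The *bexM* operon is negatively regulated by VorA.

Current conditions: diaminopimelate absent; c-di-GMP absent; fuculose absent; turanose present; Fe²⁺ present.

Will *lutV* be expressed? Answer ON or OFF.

ON

Fuculose is absent, so YilN is active.
With repressor YilN bound, *rudV* is not transcribed.
So RudV is not produced.
Diaminopimelate is absent, so OrvJ is active.
With repressor OrvJ bound, *gixZ* is not transcribed.
So GixZ is not produced.
With no repressor bound, *yilH* is transcribed.
So YilH is produced and active.
Turanose is present, so RudU is inactive.
Required activator RudU is absent, so *jalA* is not transcribed.
So JalA is not produced.
Fe²⁺ is present, so GixF is active.
No repressor is bound and GixF is active, so *vorT* is transcribed.
So VorT is produced and active.
No repressor is bound and YilH and VorT are active, so *lutV* is transcribed.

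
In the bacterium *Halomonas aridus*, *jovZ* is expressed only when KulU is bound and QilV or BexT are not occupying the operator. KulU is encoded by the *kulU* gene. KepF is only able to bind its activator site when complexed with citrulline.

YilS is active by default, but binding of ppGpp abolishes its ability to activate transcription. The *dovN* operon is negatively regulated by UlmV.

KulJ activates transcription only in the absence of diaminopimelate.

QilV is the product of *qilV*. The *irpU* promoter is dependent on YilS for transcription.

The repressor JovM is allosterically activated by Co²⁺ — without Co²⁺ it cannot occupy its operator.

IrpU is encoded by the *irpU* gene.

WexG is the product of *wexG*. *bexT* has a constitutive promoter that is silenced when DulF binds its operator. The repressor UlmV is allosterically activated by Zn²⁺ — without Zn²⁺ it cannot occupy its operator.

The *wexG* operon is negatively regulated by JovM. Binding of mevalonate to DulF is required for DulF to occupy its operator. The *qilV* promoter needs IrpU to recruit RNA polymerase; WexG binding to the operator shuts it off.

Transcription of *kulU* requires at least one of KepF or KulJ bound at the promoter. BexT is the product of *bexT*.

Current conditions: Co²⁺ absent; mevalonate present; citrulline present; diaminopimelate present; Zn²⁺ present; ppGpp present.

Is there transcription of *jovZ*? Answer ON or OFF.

ON

Co²⁺ is absent, so JovM is inactive.
With no repressor bound, *wexG* is transcribed.
So WexG is produced and active.
ppGpp is present, so YilS is inactive.
Required activator YilS is absent, so *irpU* is not transcribed.
So IrpU is not produced.
With repressor WexG bound, *qilV* is not transcribed.
So QilV is not produced.
Mevalonate is present, so DulF is active.
With repressor DulF bound, *bexT* is not transcribed.
So BexT is not produced.
Citrulline is present, so KepF is active.
Diaminopimelate is present, so KulJ is inactive.
Activator KepF is present, so *kulU* is transcribed.
So KulU is produced and active.
No repressor is bound and KulU is active, so *jovZ* is transcribed.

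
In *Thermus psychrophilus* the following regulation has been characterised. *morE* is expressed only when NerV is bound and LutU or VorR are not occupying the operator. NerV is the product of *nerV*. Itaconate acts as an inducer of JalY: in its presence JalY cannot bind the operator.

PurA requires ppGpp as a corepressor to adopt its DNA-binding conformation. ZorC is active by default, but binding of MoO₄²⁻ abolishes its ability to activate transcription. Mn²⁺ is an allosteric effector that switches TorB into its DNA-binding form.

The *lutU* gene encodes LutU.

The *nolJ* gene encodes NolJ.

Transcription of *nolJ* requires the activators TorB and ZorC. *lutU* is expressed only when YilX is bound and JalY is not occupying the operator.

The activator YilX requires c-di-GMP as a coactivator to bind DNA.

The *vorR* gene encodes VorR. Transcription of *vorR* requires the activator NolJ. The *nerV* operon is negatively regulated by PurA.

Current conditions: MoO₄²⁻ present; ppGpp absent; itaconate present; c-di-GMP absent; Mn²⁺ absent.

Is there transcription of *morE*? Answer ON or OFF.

ppGpp is absent, so PurA is inactive.
With no repressor bound, *nerV* is transcribed.
So NerV is produced and active.
c-di-GMP is absent, so YilX is inactive.
Itaconate is present, so JalY is inactive.
Required activator YilX is absent, so *lutU* is not transcribed.
So LutU is not produced.
Mn²⁺ is absent, so TorB is inactive.
MoO₄²⁻ is present, so ZorC is inactive.
Required activator TorB is absent, so *nolJ* is not transcribed.
So NolJ is not produced.
Required activator NolJ is absent, so *vorR* is not transcribed.
So VorR is not produced.
No repressor is bound and NerV is active, so *morE* is transcribed.

ON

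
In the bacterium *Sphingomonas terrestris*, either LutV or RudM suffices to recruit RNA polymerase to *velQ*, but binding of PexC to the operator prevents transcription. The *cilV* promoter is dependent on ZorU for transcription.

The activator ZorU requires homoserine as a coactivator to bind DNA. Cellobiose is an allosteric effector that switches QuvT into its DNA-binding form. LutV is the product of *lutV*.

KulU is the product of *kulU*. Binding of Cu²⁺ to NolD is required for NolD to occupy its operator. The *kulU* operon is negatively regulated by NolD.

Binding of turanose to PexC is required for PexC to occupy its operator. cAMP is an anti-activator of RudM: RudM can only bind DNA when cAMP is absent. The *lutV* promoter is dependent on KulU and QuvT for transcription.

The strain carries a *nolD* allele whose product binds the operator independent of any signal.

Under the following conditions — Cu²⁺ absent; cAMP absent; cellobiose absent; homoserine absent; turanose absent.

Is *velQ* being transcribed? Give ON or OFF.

ON

NolD is constitutively active in this strain.
With repressor NolD bound, *kulU* is not transcribed.
So KulU is not produced.
Cellobiose is absent, so QuvT is inactive.
Required activator KulU is absent, so *lutV* is not transcribed.
So LutV is not produced.
Turanose is absent, so PexC is inactive.
cAMP is absent, so RudM is active.
Activator RudM is present, so *velQ* is transcribed.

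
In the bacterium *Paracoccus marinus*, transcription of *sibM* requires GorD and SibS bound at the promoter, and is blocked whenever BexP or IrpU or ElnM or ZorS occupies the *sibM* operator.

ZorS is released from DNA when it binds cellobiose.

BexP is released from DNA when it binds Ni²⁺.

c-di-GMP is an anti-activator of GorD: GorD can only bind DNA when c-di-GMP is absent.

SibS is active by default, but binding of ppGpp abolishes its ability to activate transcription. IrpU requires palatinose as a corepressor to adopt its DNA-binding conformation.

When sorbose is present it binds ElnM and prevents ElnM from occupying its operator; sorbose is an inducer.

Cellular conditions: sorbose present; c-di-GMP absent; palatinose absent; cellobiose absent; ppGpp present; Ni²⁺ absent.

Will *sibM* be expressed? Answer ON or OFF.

c-di-GMP is absent, so GorD is active.
Ni²⁺ is absent, so BexP is active.
Palatinose is absent, so IrpU is inactive.
Sorbose is present, so ElnM is inactive.
Cellobiose is absent, so ZorS is active.
ppGpp is present, so SibS is inactive.
With repressor BexP bound, *sibM* is not transcribed.

OFF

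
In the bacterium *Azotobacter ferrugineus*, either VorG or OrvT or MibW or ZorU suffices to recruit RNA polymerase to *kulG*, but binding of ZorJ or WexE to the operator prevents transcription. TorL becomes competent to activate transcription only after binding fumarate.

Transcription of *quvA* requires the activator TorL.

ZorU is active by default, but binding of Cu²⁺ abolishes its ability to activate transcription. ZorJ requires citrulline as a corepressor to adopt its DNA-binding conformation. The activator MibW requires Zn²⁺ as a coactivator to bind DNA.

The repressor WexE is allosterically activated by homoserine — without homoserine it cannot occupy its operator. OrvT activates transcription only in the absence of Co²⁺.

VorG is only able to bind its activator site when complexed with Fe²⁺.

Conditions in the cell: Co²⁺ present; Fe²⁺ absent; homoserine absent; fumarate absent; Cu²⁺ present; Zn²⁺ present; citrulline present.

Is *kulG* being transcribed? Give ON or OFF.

OFF

Fe²⁺ is absent, so VorG is inactive.
Co²⁺ is present, so OrvT is inactive.
Citrulline is present, so ZorJ is active.
Zn²⁺ is present, so MibW is active.
Homoserine is absent, so WexE is inactive.
Cu²⁺ is present, so ZorU is inactive.
With repressor ZorJ bound, *kulG* is not transcribed.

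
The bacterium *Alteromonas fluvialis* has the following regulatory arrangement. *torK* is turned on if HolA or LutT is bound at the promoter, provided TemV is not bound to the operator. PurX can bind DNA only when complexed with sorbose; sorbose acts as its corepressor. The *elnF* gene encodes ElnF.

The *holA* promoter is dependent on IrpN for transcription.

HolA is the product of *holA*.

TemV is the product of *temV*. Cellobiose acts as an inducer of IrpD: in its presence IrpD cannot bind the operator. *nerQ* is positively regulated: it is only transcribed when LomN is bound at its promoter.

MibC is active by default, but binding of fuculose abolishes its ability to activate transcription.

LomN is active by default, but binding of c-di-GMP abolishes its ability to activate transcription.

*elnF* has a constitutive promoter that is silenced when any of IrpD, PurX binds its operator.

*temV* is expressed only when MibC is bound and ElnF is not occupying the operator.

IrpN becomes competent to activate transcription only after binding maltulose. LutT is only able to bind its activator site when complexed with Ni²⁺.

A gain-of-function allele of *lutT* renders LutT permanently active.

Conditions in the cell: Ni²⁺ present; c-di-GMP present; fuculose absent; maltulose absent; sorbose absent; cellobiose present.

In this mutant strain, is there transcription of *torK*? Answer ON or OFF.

ON

Maltulose is absent, so IrpN is inactive.
Required activator IrpN is absent, so *holA* is not transcribed.
So HolA is not produced.
Cellobiose is present, so IrpD is inactive.
Sorbose is absent, so PurX is inactive.
With no repressor bound, *elnF* is transcribed.
So ElnF is produced and active.
Fuculose is absent, so MibC is active.
With repressor ElnF bound, *temV* is not transcribed.
So TemV is not produced.
LutT is constitutively active in this strain.
Activator LutT is present, so *torK* is transcribed.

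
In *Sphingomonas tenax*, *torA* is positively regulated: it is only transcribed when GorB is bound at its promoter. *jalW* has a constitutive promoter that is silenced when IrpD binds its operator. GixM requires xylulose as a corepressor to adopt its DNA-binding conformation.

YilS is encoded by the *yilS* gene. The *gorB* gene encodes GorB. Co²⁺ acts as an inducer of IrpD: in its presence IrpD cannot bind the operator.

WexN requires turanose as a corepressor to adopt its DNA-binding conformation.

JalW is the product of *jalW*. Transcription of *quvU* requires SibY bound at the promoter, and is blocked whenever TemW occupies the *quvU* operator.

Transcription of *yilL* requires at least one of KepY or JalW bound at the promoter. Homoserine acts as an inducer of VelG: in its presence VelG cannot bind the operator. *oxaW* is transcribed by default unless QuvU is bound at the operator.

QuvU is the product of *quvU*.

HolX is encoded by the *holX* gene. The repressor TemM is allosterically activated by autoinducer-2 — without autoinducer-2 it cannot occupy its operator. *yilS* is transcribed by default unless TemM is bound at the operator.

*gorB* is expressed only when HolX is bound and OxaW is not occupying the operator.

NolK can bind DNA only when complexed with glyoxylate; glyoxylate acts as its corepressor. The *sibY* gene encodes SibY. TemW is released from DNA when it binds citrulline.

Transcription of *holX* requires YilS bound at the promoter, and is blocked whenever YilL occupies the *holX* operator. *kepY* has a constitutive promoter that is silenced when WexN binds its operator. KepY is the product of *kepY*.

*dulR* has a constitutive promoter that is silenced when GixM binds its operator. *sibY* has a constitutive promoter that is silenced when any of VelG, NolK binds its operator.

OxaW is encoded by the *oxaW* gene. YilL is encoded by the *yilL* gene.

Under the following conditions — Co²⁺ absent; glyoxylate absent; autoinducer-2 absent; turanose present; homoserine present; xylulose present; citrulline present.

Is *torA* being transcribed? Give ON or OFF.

Turanose is present, so WexN is active.
With repressor WexN bound, *kepY* is not transcribed.
So KepY is not produced.
Co²⁺ is absent, so IrpD is active.
With repressor IrpD bound, *jalW* is not transcribed.
So JalW is not produced.
No activator is available at the *yilL* promoter, so *yilL* is not transcribed.
So YilL is not produced.
Autoinducer-2 is absent, so TemM is inactive.
With no repressor bound, *yilS* is transcribed.
So YilS is produced and active.
No repressor is bound and YilS is active, so *holX* is transcribed.
So HolX is produced and active.
Homoserine is present, so VelG is inactive.
Glyoxylate is absent, so NolK is inactive.
With no repressor bound, *sibY* is transcribed.
So SibY is produced and active.
Citrulline is present, so TemW is inactive.
No repressor is bound and SibY is active, so *quvU* is transcribed.
So QuvU is produced and active.
With repressor QuvU bound, *oxaW* is not transcribed.
So OxaW is not produced.
No repressor is bound and HolX is active, so *gorB* is transcribed.
So GorB is produced and active.
No repressor is bound and GorB is active, so *torA* is transcribed.

ON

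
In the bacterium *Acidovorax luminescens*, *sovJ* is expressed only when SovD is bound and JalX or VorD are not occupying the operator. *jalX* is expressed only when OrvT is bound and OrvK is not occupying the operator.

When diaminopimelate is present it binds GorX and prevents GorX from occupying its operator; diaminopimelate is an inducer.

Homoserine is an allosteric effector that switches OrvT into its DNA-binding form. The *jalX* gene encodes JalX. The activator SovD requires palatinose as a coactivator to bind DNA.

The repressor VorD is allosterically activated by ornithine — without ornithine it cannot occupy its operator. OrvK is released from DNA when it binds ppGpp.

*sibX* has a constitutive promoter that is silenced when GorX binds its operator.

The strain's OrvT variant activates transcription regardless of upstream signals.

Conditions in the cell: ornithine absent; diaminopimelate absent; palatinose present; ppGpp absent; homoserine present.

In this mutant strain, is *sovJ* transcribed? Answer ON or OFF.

Palatinose is present, so SovD is active.
OrvT is constitutively active in this strain.
ppGpp is absent, so OrvK is active.
With repressor OrvK bound, *jalX* is not transcribed.
So JalX is not produced.
Ornithine is absent, so VorD is inactive.
No repressor is bound and SovD is active, so *sovJ* is transcribed.

ON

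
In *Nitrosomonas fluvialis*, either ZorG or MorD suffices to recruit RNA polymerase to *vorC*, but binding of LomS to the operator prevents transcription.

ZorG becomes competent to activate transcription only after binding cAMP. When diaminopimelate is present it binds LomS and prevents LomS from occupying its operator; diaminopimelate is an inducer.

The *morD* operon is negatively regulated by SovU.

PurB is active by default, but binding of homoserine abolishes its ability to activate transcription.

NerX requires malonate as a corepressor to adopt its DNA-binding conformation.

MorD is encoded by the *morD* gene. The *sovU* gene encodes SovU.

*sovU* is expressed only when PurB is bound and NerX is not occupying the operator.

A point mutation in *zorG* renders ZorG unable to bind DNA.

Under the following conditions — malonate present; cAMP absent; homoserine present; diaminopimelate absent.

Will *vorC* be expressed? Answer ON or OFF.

Diaminopimelate is absent, so LomS is active.
ZorG is non-functional in this strain, so it has no effect.
Homoserine is present, so PurB is inactive.
Malonate is present, so NerX is active.
With repressor NerX bound, *sovU* is not transcribed.
So SovU is not produced.
With no repressor bound, *morD* is transcribed.
So MorD is produced and active.
With repressor LomS bound, *vorC* is not transcribed.

OFF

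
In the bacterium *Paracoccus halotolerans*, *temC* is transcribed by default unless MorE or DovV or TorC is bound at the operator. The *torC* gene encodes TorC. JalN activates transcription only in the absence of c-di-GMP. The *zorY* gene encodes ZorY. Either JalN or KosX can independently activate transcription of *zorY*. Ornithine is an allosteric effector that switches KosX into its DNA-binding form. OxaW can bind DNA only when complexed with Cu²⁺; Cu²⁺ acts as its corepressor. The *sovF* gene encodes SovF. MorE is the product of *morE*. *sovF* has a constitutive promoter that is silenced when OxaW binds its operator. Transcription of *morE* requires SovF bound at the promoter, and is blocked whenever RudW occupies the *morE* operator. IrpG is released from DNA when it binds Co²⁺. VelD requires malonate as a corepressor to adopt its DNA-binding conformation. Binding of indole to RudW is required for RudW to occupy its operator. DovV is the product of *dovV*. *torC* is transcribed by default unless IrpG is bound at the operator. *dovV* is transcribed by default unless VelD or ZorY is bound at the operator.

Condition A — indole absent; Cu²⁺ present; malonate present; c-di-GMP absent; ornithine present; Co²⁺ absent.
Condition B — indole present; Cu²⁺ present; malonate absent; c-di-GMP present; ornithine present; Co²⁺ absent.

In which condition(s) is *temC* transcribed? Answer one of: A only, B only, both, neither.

Condition A:
Indole is absent, so RudW is inactive.
Cu²⁺ is present, so OxaW is active.
With repressor OxaW bound, *sovF* is not transcribed.
So SovF is not produced.
Required activator SovF is absent, so *morE* is not transcribed.
So MorE is not produced.
Malonate is present, so VelD is active.
c-di-GMP is absent, so JalN is active.
Ornithine is present, so KosX is active.
Activator JalN is present, so *zorY* is transcribed.
So ZorY is produced and active.
With repressor VelD bound, *dovV* is not transcribed.
So DovV is not produced.
Co²⁺ is absent, so IrpG is active.
With repressor IrpG bound, *torC* is not transcribed.
So TorC is not produced.
With no repressor bound, *temC* is transcribed.
→ *temC* is ON in A.
Condition B:
Indole is present, so RudW is active.
Cu²⁺ is present, so OxaW is active.
With repressor OxaW bound, *sovF* is not transcribed.
So SovF is not produced.
With repressor RudW bound, *morE* is not transcribed.
So MorE is not produced.
Malonate is absent, so VelD is inactive.
c-di-GMP is present, so JalN is inactive.
Ornithine is present, so KosX is active.
Activator KosX is present, so *zorY* is transcribed.
So ZorY is produced and active.
With repressor ZorY bound, *dovV* is not transcribed.
So DovV is not produced.
Co²⁺ is absent, so IrpG is active.
With repressor IrpG bound, *torC* is not transcribed.
So TorC is not produced.
With no repressor bound, *temC* is transcribed.
→ *temC* is ON in B.

both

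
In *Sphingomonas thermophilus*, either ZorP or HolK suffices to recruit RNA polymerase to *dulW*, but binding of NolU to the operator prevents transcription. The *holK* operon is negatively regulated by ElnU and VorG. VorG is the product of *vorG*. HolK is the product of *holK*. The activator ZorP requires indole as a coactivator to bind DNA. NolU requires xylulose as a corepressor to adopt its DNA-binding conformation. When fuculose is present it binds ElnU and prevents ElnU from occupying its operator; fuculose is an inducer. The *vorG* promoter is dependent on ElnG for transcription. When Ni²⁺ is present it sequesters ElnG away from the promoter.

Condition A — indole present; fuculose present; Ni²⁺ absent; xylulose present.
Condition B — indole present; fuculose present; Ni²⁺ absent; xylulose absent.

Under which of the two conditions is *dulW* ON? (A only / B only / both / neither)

Condition A:
Indole is present, so ZorP is active.
Fuculose is present, so ElnU is inactive.
Ni²⁺ is absent, so ElnG is active.
No repressor is bound and ElnG is active, so *vorG* is transcribed.
So VorG is produced and active.
With repressor VorG bound, *holK* is not transcribed.
So HolK is not produced.
Xylulose is present, so NolU is active.
With repressor NolU bound, *dulW* is not transcribed.
→ *dulW* is OFF in A.
Condition B:
Indole is present, so ZorP is active.
Fuculose is present, so ElnU is inactive.
Ni²⁺ is absent, so ElnG is active.
No repressor is bound and ElnG is active, so *vorG* is transcribed.
So VorG is produced and active.
With repressor VorG bound, *holK* is not transcribed.
So HolK is not produced.
Xylulose is absent, so NolU is inactive.
Activator ZorP is present, so *dulW* is transcribed.
→ *dulW* is ON in B.

B only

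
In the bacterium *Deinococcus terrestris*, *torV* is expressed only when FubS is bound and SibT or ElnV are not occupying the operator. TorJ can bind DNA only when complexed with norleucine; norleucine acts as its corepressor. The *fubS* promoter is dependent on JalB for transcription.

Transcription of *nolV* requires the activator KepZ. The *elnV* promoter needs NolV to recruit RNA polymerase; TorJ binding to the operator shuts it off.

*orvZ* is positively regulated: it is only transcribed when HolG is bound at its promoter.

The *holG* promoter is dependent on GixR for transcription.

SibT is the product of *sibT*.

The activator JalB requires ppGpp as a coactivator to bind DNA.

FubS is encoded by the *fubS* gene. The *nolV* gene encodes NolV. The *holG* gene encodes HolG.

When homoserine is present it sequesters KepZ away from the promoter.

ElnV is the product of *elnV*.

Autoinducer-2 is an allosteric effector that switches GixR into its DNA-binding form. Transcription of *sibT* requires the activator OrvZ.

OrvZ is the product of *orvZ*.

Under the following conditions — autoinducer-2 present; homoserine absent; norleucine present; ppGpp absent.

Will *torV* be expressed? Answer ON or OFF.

OFF

Autoinducer-2 is present, so GixR is active.
No repressor is bound and GixR is active, so *holG* is transcribed.
So HolG is produced and active.
No repressor is bound and HolG is active, so *orvZ* is transcribed.
So OrvZ is produced and active.
No repressor is bound and OrvZ is active, so *sibT* is transcribed.
So SibT is produced and active.
ppGpp is absent, so JalB is inactive.
Required activator JalB is absent, so *fubS* is not transcribed.
So FubS is not produced.
Homoserine is absent, so KepZ is active.
No repressor is bound and KepZ is active, so *nolV* is transcribed.
So NolV is produced and active.
Norleucine is present, so TorJ is active.
With repressor TorJ bound, *elnV* is not transcribed.
So ElnV is not produced.
With repressor SibT bound, *torV* is not transcribed.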